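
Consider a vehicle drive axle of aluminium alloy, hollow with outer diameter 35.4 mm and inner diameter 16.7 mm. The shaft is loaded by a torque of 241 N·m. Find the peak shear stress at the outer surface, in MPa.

J = π(d_o⁴ − d_i⁴)/32 = π(0.0354⁴ − 0.0167⁴)/32 = 1.465×10^-7 m⁴.
τ_max = T·r/J = 241.0 × 0.0177 / 1.465×10^-7 = 2.911×10^7 Pa.

29.1 MPa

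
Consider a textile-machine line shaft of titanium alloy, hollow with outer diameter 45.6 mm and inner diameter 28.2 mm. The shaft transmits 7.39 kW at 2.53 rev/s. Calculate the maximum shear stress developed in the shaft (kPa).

ω = 2π·2.53 = 15.90 rad/s, so T = P/ω = 7.39×10³ / 15.90 = 464.9 N·m.
J = π(d_o⁴ − d_i⁴)/32 = π(0.0456⁴ − 0.0282⁴)/32 = 3.624×10^-7 m⁴.
τ_max = T·r/J = 464.9 × 0.0228 / 3.624×10^-7 = 2.925×10^7 Pa.

29200 kPa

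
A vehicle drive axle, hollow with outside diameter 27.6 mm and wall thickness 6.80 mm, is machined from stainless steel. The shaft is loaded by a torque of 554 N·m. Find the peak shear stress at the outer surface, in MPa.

144 MPa

J = π(d_o⁴ − d_i⁴)/32 = π(0.0276⁴ − 0.0140⁴)/32 = 5.320×10^-8 m⁴.
τ_max = T·r/J = 554.0 × 0.0138 / 5.320×10^-8 = 1.437×10^8 Pa.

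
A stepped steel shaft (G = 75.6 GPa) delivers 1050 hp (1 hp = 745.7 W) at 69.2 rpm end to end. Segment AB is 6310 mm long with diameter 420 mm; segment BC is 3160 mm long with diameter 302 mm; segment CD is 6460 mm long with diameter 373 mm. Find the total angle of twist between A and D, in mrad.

13.3 mrad

ω = 2π·69.2/60 = 7.247 rad/s, so T = P/ω = 1050×745.7 / 7.247 = 108000 N·m.
J_AB = π(0.420)⁴/32 = 3.05×10^-3 m⁴; J_BC = π(0.302)⁴/32 = 8.17×10^-4 m⁴; J_CD = π(0.373)⁴/32 = 1.90×10^-3 m⁴.
θ = (T/G)·Σ L_i/J_i = (108000/75.6×10⁹)·(6.31/3.05×10^-3 + 3.16/8.17×10^-4 + 6.46/1.90×10^-3) = 0.01334 rad.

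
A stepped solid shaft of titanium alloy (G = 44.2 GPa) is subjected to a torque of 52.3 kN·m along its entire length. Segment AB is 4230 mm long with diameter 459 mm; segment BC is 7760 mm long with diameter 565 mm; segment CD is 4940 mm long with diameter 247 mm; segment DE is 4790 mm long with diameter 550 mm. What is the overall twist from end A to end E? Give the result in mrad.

J_AB = π(0.459)⁴/32 = 4.36×10^-3 m⁴; J_BC = π(0.565)⁴/32 = 0.0100 m⁴; J_CD = π(0.247)⁴/32 = 3.65×10^-4 m⁴; J_DE = π(0.550)⁴/32 = 8.98×10^-3 m⁴.
θ = (T/G)·Σ L_i/J_i = (52300/44.2×10⁹)·(4.23/4.36×10^-3 + 7.76/0.0100 + 4.94/3.65×10^-4 + 4.79/8.98×10^-3) = 0.01869 rad.

18.7 mrad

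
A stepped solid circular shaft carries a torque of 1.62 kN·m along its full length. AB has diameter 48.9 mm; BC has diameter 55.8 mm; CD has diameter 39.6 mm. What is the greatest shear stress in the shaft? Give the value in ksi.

Under the same torque, τ_max = 16T/(πd³) is largest where d is smallest — segment CD (d = 39.6 mm).
τ_max = 16·1620/(π·(0.0396)³) = 1.329×10^8 Pa.

19.3 ksi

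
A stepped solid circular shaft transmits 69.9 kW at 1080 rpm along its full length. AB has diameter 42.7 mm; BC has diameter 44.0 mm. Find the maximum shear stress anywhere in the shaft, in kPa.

ω = 2π·1080/60 = 113.1 rad/s, so T = P/ω = 69.9×10³ / 113.1 = 618.1 N·m.
Under the same torque, τ_max = 16T/(πd³) is largest where d is smallest — segment AB (d = 42.7 mm).
τ_max = 16·618.1/(π·(0.0427)³) = 4.043×10^7 Pa.

40400 kPa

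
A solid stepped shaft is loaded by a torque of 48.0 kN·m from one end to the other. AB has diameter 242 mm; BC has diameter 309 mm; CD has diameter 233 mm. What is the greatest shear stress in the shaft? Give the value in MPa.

Under the same torque, τ_max = 16T/(πd³) is largest where d is smallest — segment CD (d = 233 mm).
τ_max = 16·48000/(π·(0.233)³) = 1.933×10^7 Pa.

19.3 MPa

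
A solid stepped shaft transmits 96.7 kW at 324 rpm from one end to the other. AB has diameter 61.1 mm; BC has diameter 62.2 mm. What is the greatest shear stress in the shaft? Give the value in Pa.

6.36e7 Pa

ω = 2π·324/60 = 33.93 rad/s, so T = P/ω = 96.7×10³ / 33.93 = 2850 N·m.
Under the same torque, τ_max = 16T/(πd³) is largest where d is smallest — segment AB (d = 61.1 mm).
τ_max = 16·2850/(π·(0.0611)³) = 6.364×10^7 Pa.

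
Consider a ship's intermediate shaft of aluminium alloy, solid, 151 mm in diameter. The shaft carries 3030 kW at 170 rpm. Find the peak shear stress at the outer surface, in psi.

ω = 2π·170/60 = 17.80 rad/s, so T = P/ω = 3030×10³ / 17.80 = 170200 N·m.
J = πd⁴/32 = π(0.151)⁴/32 = 5.104×10^-5 m⁴.
τ_max = T·r/J = 170200 × 0.0755 / 5.104×10^-5 = 2.518×10^8 Pa.

36500 psi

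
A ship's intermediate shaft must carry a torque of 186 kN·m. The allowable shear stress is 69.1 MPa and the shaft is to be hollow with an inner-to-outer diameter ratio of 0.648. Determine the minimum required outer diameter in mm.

For a hollow shaft with d_i/d_o = 0.648: τ_max = 16T/(π d_o³ (1−k⁴)), so d_o = [16T/(π τ_allow (1−k⁴))]^(1/3) = [16·186000/(π·6.91×10^7·0.8237)]^(1/3) = 0.2553 m.

255 mm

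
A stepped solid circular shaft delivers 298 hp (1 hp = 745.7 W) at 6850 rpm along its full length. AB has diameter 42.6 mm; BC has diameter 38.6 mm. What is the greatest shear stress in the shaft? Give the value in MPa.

ω = 2π·6850/60 = 717.3 rad/s, so T = P/ω = 298×745.7 / 717.3 = 309.8 N·m.
Under the same torque, τ_max = 16T/(πd³) is largest where d is smallest — segment BC (d = 38.6 mm).
τ_max = 16·309.8/(π·(0.0386)³) = 2.743×10^7 Pa.

27.4 MPa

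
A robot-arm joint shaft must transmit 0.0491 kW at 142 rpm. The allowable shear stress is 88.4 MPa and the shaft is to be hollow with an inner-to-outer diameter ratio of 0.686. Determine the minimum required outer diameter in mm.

6.25 mm

ω = 2π·142/60 = 14.87 rad/s, so T = P/ω = 0.0491×10³ / 14.87 = 3.302 N·m.
For a hollow shaft with d_i/d_o = 0.686: τ_max = 16T/(π d_o³ (1−k⁴)), so d_o = [16T/(π τ_allow (1−k⁴))]^(1/3) = [16·3.302/(π·8.84×10^7·0.7785)]^(1/3) = 0.006252 m.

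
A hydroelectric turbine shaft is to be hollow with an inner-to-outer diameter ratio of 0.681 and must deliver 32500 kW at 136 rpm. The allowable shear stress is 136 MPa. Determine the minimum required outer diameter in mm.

477 mm

ω = 2π·136/60 = 14.24 rad/s, so T = P/ω = 32500×10³ / 14.24 = 2.282e6 N·m.
For a hollow shaft with d_i/d_o = 0.681: τ_max = 16T/(π d_o³ (1−k⁴)), so d_o = [16T/(π τ_allow (1−k⁴))]^(1/3) = [16·2.282e6/(π·1.36×10^8·0.7849)]^(1/3) = 0.4775 m.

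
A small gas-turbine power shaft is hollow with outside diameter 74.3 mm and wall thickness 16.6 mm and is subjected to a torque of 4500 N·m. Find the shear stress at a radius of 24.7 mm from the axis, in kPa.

41000 kPa

J = π(d_o⁴ − d_i⁴)/32 = π(0.0743⁴ − 0.0411⁴)/32 = 2.712×10^-6 m⁴.
Shear stress varies linearly with radius: τ = T·r/J = 4500 × 0.0247 / 2.712×10^-6 = 4.099×10^7 Pa.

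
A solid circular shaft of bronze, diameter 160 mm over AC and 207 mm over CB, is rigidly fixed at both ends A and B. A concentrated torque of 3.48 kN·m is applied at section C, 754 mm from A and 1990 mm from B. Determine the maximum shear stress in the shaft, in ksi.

Compatibility: T_A·a/J_AC = T_B·b/J_CB with T_A + T_B = T₀.
J_AC = 6.43×10^-5 m⁴, J_CB = 1.80×10^-4 m⁴, so T_A = T₀·(J_AC/a)/((J_AC/a)+(J_CB/b)) = 1688 N·m, T_B = 1792 N·m.
τ in each portion: τ_AC = 2.10×10^6 Pa, τ_CB = 1.03×10^6 Pa; maximum is in AC.
τ_max = T_AC·r/J = 1688·0.0800/6.43×10^-5 = 2.099×10^6 Pa.

0.304 ksi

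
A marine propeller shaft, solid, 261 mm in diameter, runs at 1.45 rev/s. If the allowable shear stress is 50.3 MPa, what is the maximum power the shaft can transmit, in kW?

1600 kW

J = πd⁴/32 = π(0.261)⁴/32 = 4.556×10^-4 m⁴.
T_max = τ_allow·J/r = 5.03×10^7 × 4.556×10^-4 / 0.131 = 175600 N·m.
ω = 2π·1.45 = 9.111 rad/s, so P_max = T_max·ω = 1.600×10^6 W.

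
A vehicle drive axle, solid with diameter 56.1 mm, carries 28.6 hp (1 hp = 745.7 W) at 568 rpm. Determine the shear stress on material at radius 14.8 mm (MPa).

ω = 2π·568/60 = 59.48 rad/s, so T = P/ω = 28.6×745.7 / 59.48 = 358.6 N·m.
J = πd⁴/32 = π(0.0561)⁴/32 = 9.724×10^-7 m⁴.
Shear stress varies linearly with radius: τ = T·r/J = 358.6 × 0.0148 / 9.724×10^-7 = 5.457×10^6 Pa.

5.46 MPa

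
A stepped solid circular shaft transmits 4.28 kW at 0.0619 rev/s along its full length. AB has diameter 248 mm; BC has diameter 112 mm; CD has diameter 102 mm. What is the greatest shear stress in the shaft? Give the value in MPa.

52.8 MPa

ω = 2π·0.0619 = 0.3889 rad/s, so T = P/ω = 4.28×10³ / 0.3889 = 11000 N·m.
Under the same torque, τ_max = 16T/(πd³) is largest where d is smallest — segment CD (d = 102 mm).
τ_max = 16·11000/(π·(0.102)³) = 5.281×10^7 Pa.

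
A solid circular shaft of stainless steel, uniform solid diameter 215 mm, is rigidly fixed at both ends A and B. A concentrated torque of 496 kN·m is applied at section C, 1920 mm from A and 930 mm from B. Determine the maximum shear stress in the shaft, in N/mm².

With uniform GJ and both ends fixed, compatibility θ_AC = θ_CB gives T_A·a = T_B·b, together with T_A + T_B = T₀.
T_A = T₀·b/(a+b) = 496000·930/2850 = 161900 N·m; T_B = 334100 N·m.
τ in each portion: τ_AC = 8.29×10^7 Pa, τ_CB = 1.71×10^8 Pa; maximum is in CB.
τ_max = T_CB·r/J = 334100·0.107/2.10×10^-4 = 1.712×10^8 Pa.

171 N/mm²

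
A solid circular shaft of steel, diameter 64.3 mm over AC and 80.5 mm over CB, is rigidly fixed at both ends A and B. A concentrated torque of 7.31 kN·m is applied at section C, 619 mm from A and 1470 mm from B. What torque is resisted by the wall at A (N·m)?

Compatibility: T_A·a/J_AC = T_B·b/J_CB with T_A + T_B = T₀.
J_AC = 1.68×10^-6 m⁴, J_CB = 4.12×10^-6 m⁴, so T_A = T₀·(J_AC/a)/((J_AC/a)+(J_CB/b)) = 3593 N·m, T_B = 3717 N·m.

3590 N·m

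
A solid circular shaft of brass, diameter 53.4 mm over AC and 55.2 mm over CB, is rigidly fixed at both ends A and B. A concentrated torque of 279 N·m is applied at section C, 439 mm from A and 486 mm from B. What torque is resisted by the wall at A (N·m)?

Compatibility: T_A·a/J_AC = T_B·b/J_CB with T_A + T_B = T₀.
J_AC = 7.98×10^-7 m⁴, J_CB = 9.11×10^-7 m⁴, so T_A = T₀·(J_AC/a)/((J_AC/a)+(J_CB/b)) = 137.3 N·m, T_B = 141.7 N·m.

137 N·m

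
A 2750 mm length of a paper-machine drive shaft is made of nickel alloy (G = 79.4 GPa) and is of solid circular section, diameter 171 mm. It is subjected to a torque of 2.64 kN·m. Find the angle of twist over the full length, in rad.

0.00109 rad

J = πd⁴/32 = π(0.171)⁴/32 = 8.394×10^-5 m⁴.
θ = T·L/(G·J) = 2640 × 2.75 / (79.4×10⁹ × 8.394×10^-5) = 1.089×10^-3 rad.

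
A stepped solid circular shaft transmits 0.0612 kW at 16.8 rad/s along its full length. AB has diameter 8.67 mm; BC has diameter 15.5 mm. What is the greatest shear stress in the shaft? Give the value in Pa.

2.85e7 Pa

ω = 16.8 rad/s, so T = P/ω = 0.0612×10³ / 16.80 = 3.643 N·m.
Under the same torque, τ_max = 16T/(πd³) is largest where d is smallest — segment AB (d = 8.67 mm).
τ_max = 16·3.643/(π·(0.00867)³) = 2.847×10^7 Pa.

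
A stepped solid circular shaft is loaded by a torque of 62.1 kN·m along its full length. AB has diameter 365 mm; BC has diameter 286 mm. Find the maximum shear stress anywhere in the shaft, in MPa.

Under the same torque, τ_max = 16T/(πd³) is largest where d is smallest — segment BC (d = 286 mm).
τ_max = 16·62100/(π·(0.286)³) = 1.352×10^7 Pa.

13.5 MPa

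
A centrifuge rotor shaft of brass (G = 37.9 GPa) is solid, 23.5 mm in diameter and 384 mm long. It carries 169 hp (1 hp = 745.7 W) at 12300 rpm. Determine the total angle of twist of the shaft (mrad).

ω = 2π·12300/60 = 1288 rad/s, so T = P/ω = 169×745.7 / 1288 = 97.84 N·m.
J = πd⁴/32 = π(0.0235)⁴/32 = 2.994×10^-8 m⁴.
θ = T·L/(G·J) = 97.84 × 0.384 / (37.9×10⁹ × 2.994×10^-8) = 0.03311 rad.

33.1 mrad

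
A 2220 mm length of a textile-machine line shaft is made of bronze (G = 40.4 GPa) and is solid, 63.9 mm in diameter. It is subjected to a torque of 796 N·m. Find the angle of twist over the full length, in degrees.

J = πd⁴/32 = π(0.0639)⁴/32 = 1.637×10^-6 m⁴.
θ = T·L/(G·J) = 796.0 × 2.22 / (40.4×10⁹ × 1.637×10^-6) = 0.02672 rad.

1.53°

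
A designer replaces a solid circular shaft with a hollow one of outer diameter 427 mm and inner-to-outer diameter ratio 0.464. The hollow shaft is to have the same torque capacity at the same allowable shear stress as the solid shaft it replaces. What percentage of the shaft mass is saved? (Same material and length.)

Equal τ_max and T ⇒ the solid shaft needs d_s³ = d_o³(1−k⁴), so d_s = 427·(1−0.464⁴)^(1/3) = 420.3 mm.
Area ratio A_h/A_s = d_o²(1−k²)/d_s² = (1−k²)/(1−k⁴)^(2/3) = 0.8099.
Mass saving = 1 − 0.8099 = 19.0 %.

19.0 %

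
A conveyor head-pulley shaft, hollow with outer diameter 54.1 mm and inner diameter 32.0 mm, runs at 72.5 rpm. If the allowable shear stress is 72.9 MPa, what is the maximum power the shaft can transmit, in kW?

15.1 kW

J = π(d_o⁴ − d_i⁴)/32 = π(0.0541⁴ − 0.0320⁴)/32 = 7.380×10^-7 m⁴.
T_max = τ_allow·J/r = 7.29×10^7 × 7.380×10^-7 / 0.0271 = 1989 N·m.
ω = 2π·72.5/60 = 7.592 rad/s, so P_max = T_max·ω = 1.510×10^4 W.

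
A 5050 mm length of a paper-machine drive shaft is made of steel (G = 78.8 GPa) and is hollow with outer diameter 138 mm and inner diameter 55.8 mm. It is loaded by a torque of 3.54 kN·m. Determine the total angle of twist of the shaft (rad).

0.00655 rad

J = π(d_o⁴ − d_i⁴)/32 = π(0.138⁴ − 0.0558⁴)/32 = 3.465×10^-5 m⁴.
θ = T·L/(G·J) = 3540 × 5.05 / (78.8×10⁹ × 3.465×10^-5) = 6.547×10^-3 rad.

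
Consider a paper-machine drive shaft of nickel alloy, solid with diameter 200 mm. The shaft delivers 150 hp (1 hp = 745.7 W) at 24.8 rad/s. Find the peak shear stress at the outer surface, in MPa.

ω = 24.8 rad/s, so T = P/ω = 150×745.7 / 24.80 = 4510 N·m.
J = πd⁴/32 = π(0.200)⁴/32 = 1.571×10^-4 m⁴.
τ_max = T·r/J = 4510 × 0.100 / 1.571×10^-4 = 2.871×10^6 Pa.

2.87 MPa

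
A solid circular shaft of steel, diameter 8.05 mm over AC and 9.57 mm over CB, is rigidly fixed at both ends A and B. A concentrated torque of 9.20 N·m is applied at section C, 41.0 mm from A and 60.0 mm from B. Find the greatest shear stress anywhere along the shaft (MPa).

Compatibility: T_A·a/J_AC = T_B·b/J_CB with T_A + T_B = T₀.
J_AC = 4.12×10^-10 m⁴, J_CB = 8.23×10^-10 m⁴, so T_A = T₀·(J_AC/a)/((J_AC/a)+(J_CB/b)) = 3.890 N·m, T_B = 5.310 N·m.
τ in each portion: τ_AC = 3.80×10^7 Pa, τ_CB = 3.09×10^7 Pa; maximum is in AC.
τ_max = T_AC·r/J = 3.890·0.00402/4.12×10^-10 = 3.798×10^7 Pa.

38.0 MPa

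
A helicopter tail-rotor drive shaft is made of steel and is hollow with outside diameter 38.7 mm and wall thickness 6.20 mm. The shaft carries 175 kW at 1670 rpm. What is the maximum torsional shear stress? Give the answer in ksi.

ω = 2π·1670/60 = 174.9 rad/s, so T = P/ω = 175×10³ / 174.9 = 1001 N·m.
J = π(d_o⁴ − d_i⁴)/32 = π(0.0387⁴ − 0.0263⁴)/32 = 1.732×10^-7 m⁴.
τ_max = T·r/J = 1001 × 0.0194 / 1.732×10^-7 = 1.118×10^8 Pa.

16.2 ksi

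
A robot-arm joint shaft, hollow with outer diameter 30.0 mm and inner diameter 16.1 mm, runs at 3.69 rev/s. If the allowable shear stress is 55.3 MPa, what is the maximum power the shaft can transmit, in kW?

6.23 kW

J = π(d_o⁴ − d_i⁴)/32 = π(0.0300⁴ − 0.0161⁴)/32 = 7.293×10^-8 m⁴.
T_max = τ_allow·J/r = 5.53×10^7 × 7.293×10^-8 / 0.0150 = 268.9 N·m.
ω = 2π·3.69 = 23.18 rad/s, so P_max = T_max·ω = 6233 W.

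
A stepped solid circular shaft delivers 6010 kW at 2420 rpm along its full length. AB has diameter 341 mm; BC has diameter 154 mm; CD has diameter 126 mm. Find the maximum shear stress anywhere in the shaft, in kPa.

ω = 2π·2420/60 = 253.4 rad/s, so T = P/ω = 6010×10³ / 253.4 = 23720 N·m.
Under the same torque, τ_max = 16T/(πd³) is largest where d is smallest — segment CD (d = 126 mm).
τ_max = 16·23720/(π·(0.126)³) = 6.038×10^7 Pa.

60400 kPa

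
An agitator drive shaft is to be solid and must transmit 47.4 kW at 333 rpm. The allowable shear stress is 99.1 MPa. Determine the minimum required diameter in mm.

ω = 2π·333/60 = 34.87 rad/s, so T = P/ω = 47.4×10³ / 34.87 = 1359 N·m.
For a solid shaft τ_max = 16T/(πd³), so d = (16T/(π τ_allow))^(1/3) = (16·1359/(π·9.91×10^7))^(1/3) = 0.04118 m.

41.2 mm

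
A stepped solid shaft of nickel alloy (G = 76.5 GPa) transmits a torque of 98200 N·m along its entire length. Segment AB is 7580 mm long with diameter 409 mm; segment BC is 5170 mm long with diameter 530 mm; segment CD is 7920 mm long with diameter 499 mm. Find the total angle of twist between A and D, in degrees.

J_AB = π(0.409)⁴/32 = 2.75×10^-3 m⁴; J_BC = π(0.530)⁴/32 = 7.75×10^-3 m⁴; J_CD = π(0.499)⁴/32 = 6.09×10^-3 m⁴.
θ = (T/G)·Σ L_i/J_i = (98200/76.5×10⁹)·(7.58/2.75×10^-3 + 5.17/7.75×10^-3 + 7.92/6.09×10^-3) = 6.069×10^-3 rad.

0.348°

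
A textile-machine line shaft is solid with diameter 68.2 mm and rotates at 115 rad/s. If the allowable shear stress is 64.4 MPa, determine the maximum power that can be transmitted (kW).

461 kW

J = πd⁴/32 = π(0.0682)⁴/32 = 2.124×10^-6 m⁴.
T_max = τ_allow·J/r = 6.44×10^7 × 2.124×10^-6 / 0.0341 = 4011 N·m.
ω = 115 rad/s, so P_max = T_max·ω = 4.613×10^5 W.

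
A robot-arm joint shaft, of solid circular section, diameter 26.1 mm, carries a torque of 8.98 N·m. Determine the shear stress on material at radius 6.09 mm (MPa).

1.20 MPa

J = πd⁴/32 = π(0.0261)⁴/32 = 4.556×10^-8 m⁴.
Shear stress varies linearly with radius: τ = T·r/J = 8.980 × 0.00609 / 4.556×10^-8 = 1.200×10^6 Pa.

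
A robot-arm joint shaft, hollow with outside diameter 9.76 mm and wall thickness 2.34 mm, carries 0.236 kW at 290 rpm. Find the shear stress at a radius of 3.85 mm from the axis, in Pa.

ω = 2π·290/60 = 30.37 rad/s, so T = P/ω = 0.236×10³ / 30.37 = 7.771 N·m.
J = π(d_o⁴ − d_i⁴)/32 = π(0.00976⁴ − 0.00508⁴)/32 = 8.255×10^-10 m⁴.
Shear stress varies linearly with radius: τ = T·r/J = 7.771 × 0.00385 / 8.255×10^-10 = 3.625×10^7 Pa.

3.62e7 Pa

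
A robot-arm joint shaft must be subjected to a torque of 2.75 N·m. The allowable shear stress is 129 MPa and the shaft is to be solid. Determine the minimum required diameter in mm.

4.77 mm

For a solid shaft τ_max = 16T/(πd³), so d = (16T/(π τ_allow))^(1/3) = (16·2.750/(π·1.29×10^8))^(1/3) = 0.004771 m.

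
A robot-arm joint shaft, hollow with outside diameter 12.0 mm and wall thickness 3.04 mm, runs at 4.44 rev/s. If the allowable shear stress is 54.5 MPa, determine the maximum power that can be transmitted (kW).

0.485 kW

J = π(d_o⁴ − d_i⁴)/32 = π(0.0120⁴ − 0.00592⁴)/32 = 1.915×10^-9 m⁴.
T_max = τ_allow·J/r = 5.45×10^7 × 1.915×10^-9 / 0.00600 = 17.40 N·m.
ω = 2π·4.44 = 27.90 rad/s, so P_max = T_max·ω = 485.3 W.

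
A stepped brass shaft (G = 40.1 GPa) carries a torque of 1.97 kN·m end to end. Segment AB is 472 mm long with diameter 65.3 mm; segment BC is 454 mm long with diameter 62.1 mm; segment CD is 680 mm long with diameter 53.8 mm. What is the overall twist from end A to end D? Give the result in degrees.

3.95°

J_AB = π(0.0653)⁴/32 = 1.79×10^-6 m⁴; J_BC = π(0.0621)⁴/32 = 1.46×10^-6 m⁴; J_CD = π(0.0538)⁴/32 = 8.22×10^-7 m⁴.
θ = (T/G)·Σ L_i/J_i = (1970/40.1×10⁹)·(0.472/1.79×10^-6 + 0.454/1.46×10^-6 + 0.680/8.22×10^-7) = 0.06888 rad.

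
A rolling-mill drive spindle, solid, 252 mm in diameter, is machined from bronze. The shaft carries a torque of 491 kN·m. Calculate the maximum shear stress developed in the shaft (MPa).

156 MPa

J = πd⁴/32 = π(0.252)⁴/32 = 3.959×10^-4 m⁴.
τ_max = T·r/J = 491000 × 0.126 / 3.959×10^-4 = 1.563×10^8 Pa.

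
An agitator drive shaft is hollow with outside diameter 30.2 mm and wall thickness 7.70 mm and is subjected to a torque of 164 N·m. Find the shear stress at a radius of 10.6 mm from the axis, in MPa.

J = π(d_o⁴ − d_i⁴)/32 = π(0.0302⁴ − 0.0148⁴)/32 = 7.695×10^-8 m⁴.
Shear stress varies linearly with radius: τ = T·r/J = 164.0 × 0.0106 / 7.695×10^-8 = 2.259×10^7 Pa.

22.6 MPa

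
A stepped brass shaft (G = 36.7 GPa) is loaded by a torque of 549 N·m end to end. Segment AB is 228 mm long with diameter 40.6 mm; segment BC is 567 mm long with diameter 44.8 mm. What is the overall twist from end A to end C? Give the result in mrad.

J_AB = π(0.0406)⁴/32 = 2.67×10^-7 m⁴; J_BC = π(0.0448)⁴/32 = 3.95×10^-7 m⁴.
θ = (T/G)·Σ L_i/J_i = (549.0/36.7×10⁹)·(0.228/2.67×10^-7 + 0.567/3.95×10^-7) = 0.03423 rad.

34.2 mrad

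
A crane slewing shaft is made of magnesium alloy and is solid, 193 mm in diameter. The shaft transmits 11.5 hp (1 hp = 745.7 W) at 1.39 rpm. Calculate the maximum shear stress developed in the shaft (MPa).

41.7 MPa

ω = 2π·1.39/60 = 0.1456 rad/s, so T = P/ω = 11.5×745.7 / 0.1456 = 58910 N·m.
J = πd⁴/32 = π(0.193)⁴/32 = 1.362×10^-4 m⁴.
τ_max = T·r/J = 58910 × 0.0965 / 1.362×10^-4 = 4.174×10^7 Pa.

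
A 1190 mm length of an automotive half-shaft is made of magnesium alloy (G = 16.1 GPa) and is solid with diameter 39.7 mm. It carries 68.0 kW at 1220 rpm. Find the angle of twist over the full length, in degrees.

9.24°

ω = 2π·1220/60 = 127.8 rad/s, so T = P/ω = 68.0×10³ / 127.8 = 532.3 N·m.
J = πd⁴/32 = π(0.0397)⁴/32 = 2.439×10^-7 m⁴.
θ = T·L/(G·J) = 532.3 × 1.19 / (16.1×10⁹ × 2.439×10^-7) = 0.1613 rad.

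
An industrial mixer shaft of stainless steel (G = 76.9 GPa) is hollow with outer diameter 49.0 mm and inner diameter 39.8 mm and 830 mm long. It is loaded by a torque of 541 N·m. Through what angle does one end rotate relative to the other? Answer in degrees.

J = π(d_o⁴ − d_i⁴)/32 = π(0.0490⁴ − 0.0398⁴)/32 = 3.196×10^-7 m⁴.
θ = T·L/(G·J) = 541.0 × 0.830 / (76.9×10⁹ × 3.196×10^-7) = 0.01827 rad.

1.05°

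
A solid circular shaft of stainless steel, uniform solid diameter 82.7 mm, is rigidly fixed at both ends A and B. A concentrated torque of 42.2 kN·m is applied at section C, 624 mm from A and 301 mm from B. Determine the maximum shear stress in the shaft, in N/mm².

256 N/mm²

With uniform GJ and both ends fixed, compatibility θ_AC = θ_CB gives T_A·a = T_B·b, together with T_A + T_B = T₀.
T_A = T₀·b/(a+b) = 42200·301/925.0 = 13730 N·m; T_B = 28470 N·m.
τ in each portion: τ_AC = 1.24×10^8 Pa, τ_CB = 2.56×10^8 Pa; maximum is in CB.
τ_max = T_CB·r/J = 28470·0.0414/4.59×10^-6 = 2.563×10^8 Pa.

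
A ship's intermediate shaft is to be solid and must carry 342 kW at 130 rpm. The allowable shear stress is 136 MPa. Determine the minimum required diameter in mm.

98.0 mm

ω = 2π·130/60 = 13.61 rad/s, so T = P/ω = 342×10³ / 13.61 = 25120 N·m.
For a solid shaft τ_max = 16T/(πd³), so d = (16T/(π τ_allow))^(1/3) = (16·25120/(π·1.36×10^8))^(1/3) = 0.09799 m.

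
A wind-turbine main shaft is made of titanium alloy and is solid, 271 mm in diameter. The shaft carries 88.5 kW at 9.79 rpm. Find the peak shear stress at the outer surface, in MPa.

22.1 MPa

ω = 2π·9.79/60 = 1.025 rad/s, so T = P/ω = 88.5×10³ / 1.025 = 86320 N·m.
J = πd⁴/32 = π(0.271)⁴/32 = 5.295×10^-4 m⁴.
τ_max = T·r/J = 86320 × 0.136 / 5.295×10^-4 = 2.209×10^7 Pa.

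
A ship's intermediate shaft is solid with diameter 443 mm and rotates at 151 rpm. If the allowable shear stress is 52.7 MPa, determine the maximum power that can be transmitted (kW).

J = πd⁴/32 = π(0.443)⁴/32 = 3.781×10^-3 m⁴.
T_max = τ_allow·J/r = 5.27×10^7 × 3.781×10^-3 / 0.222 = 899600 N·m.
ω = 2π·151/60 = 15.81 rad/s, so P_max = T_max·ω = 1.423×10^7 W.

14200 kW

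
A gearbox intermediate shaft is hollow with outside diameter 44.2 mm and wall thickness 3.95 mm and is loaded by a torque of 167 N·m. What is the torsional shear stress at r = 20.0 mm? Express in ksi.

J = π(d_o⁴ − d_i⁴)/32 = π(0.0442⁴ − 0.0363⁴)/32 = 2.042×10^-7 m⁴.
Shear stress varies linearly with radius: τ = T·r/J = 167.0 × 0.0200 / 2.042×10^-7 = 1.635×10^7 Pa.

2.37 ksi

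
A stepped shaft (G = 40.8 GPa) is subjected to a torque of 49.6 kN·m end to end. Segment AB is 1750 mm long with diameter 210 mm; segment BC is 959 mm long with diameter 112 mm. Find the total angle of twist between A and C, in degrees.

J_AB = π(0.210)⁴/32 = 1.91×10^-4 m⁴; J_BC = π(0.112)⁴/32 = 1.54×10^-5 m⁴.
θ = (T/G)·Σ L_i/J_i = (49600/40.8×10⁹)·(1.75/1.91×10^-4 + 0.959/1.54×10^-5) = 0.08661 rad.

4.96°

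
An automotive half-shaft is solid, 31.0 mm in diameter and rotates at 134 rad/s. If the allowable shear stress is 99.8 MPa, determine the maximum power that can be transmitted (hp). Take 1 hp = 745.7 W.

J = πd⁴/32 = π(0.0310)⁴/32 = 9.067×10^-8 m⁴.
T_max = τ_allow·J/r = 9.98×10^7 × 9.067×10^-8 / 0.0155 = 583.8 N·m.
ω = 134 rad/s, so P_max = T_max·ω = 7.823×10^4 W.

105 hp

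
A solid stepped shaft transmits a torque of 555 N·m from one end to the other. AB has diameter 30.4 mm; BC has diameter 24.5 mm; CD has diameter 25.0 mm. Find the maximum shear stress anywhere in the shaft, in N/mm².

192 N/mm²

Under the same torque, τ_max = 16T/(πd³) is largest where d is smallest — segment BC (d = 24.5 mm).
τ_max = 16·555.0/(π·(0.0245)³) = 1.922×10^8 Pa.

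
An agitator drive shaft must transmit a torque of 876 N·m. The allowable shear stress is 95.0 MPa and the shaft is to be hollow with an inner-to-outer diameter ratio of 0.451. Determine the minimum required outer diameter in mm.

36.6 mm

For a hollow shaft with d_i/d_o = 0.451: τ_max = 16T/(π d_o³ (1−k⁴)), so d_o = [16T/(π τ_allow (1−k⁴))]^(1/3) = [16·876.0/(π·9.50×10^7·0.9586)]^(1/3) = 0.03659 m.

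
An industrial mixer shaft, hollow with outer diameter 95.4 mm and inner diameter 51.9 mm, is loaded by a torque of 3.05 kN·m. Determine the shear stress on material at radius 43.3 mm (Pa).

1.78e7 Pa

J = π(d_o⁴ − d_i⁴)/32 = π(0.0954⁴ − 0.0519⁴)/32 = 7.420×10^-6 m⁴.
Shear stress varies linearly with radius: τ = T·r/J = 3050 × 0.0433 / 7.420×10^-6 = 1.780×10^7 Pa.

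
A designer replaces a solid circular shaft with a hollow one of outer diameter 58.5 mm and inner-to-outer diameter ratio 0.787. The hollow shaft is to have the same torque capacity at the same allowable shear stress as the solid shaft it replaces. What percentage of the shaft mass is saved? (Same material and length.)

Equal τ_max and T ⇒ the solid shaft needs d_s³ = d_o³(1−k⁴), so d_s = 58.5·(1−0.787⁴)^(1/3) = 49.79 mm.
Area ratio A_h/A_s = d_o²(1−k²)/d_s² = (1−k²)/(1−k⁴)^(2/3) = 0.5255.
Mass saving = 1 − 0.5255 = 47.4 %.

47.4 %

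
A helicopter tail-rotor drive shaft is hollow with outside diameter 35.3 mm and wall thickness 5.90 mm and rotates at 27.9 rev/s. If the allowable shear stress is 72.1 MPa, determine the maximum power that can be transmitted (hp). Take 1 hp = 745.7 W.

J = π(d_o⁴ − d_i⁴)/32 = π(0.0353⁴ − 0.0235⁴)/32 = 1.225×10^-7 m⁴.
T_max = τ_allow·J/r = 7.21×10^7 × 1.225×10^-7 / 0.0176 = 500.4 N·m.
ω = 2π·27.9 = 175.3 rad/s, so P_max = T_max·ω = 8.772×10^4 W.

118 hp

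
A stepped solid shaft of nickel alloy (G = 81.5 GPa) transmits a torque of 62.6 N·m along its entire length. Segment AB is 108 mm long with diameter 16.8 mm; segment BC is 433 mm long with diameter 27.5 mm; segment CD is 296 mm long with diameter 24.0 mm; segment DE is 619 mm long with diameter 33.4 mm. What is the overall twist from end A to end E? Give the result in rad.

J_AB = π(0.0168)⁴/32 = 7.82×10^-9 m⁴; J_BC = π(0.0275)⁴/32 = 5.61×10^-8 m⁴; J_CD = π(0.0240)⁴/32 = 3.26×10^-8 m⁴; J_DE = π(0.0334)⁴/32 = 1.22×10^-7 m⁴.
θ = (T/G)·Σ L_i/J_i = (62.60/81.5×10⁹)·(0.108/7.82×10^-9 + 0.433/5.61×10^-8 + 0.296/3.26×10^-8 + 0.619/1.22×10^-7) = 0.02740 rad.

0.0274 rad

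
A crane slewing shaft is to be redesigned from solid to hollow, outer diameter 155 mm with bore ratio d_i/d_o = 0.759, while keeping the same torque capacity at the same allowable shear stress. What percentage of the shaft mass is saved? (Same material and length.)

44.5 %

Equal τ_max and T ⇒ the solid shaft needs d_s³ = d_o³(1−k⁴), so d_s = 155·(1−0.759⁴)^(1/3) = 135.5 mm.
Area ratio A_h/A_s = d_o²(1−k²)/d_s² = (1−k²)/(1−k⁴)^(2/3) = 0.5547.
Mass saving = 1 − 0.5547 = 44.5 %.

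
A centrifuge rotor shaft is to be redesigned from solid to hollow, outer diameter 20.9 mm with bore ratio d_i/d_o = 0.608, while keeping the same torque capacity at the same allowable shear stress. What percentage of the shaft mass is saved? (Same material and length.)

Equal τ_max and T ⇒ the solid shaft needs d_s³ = d_o³(1−k⁴), so d_s = 20.9·(1−0.608⁴)^(1/3) = 19.90 mm.
Area ratio A_h/A_s = d_o²(1−k²)/d_s² = (1−k²)/(1−k⁴)^(2/3) = 0.6952.
Mass saving = 1 − 0.6952 = 30.5 %.

30.5 %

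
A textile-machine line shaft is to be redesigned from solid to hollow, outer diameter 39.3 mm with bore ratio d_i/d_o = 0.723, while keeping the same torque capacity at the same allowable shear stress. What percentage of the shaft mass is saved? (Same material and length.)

41.0 %

Equal τ_max and T ⇒ the solid shaft needs d_s³ = d_o³(1−k⁴), so d_s = 39.3·(1−0.723⁴)^(1/3) = 35.33 mm.
Area ratio A_h/A_s = d_o²(1−k²)/d_s² = (1−k²)/(1−k⁴)^(2/3) = 0.5904.
Mass saving = 1 − 0.5904 = 41.0 %.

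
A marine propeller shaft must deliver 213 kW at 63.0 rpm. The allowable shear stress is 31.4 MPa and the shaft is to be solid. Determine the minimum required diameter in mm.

ω = 2π·63.0/60 = 6.597 rad/s, so T = P/ω = 213×10³ / 6.597 = 32290 N·m.
For a solid shaft τ_max = 16T/(πd³), so d = (16T/(π τ_allow))^(1/3) = (16·32290/(π·3.14×10^7))^(1/3) = 0.1737 m.

174 mm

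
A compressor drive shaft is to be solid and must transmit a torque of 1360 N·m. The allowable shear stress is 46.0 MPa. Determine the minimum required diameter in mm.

53.2 mm

For a solid shaft τ_max = 16T/(πd³), so d = (16T/(π τ_allow))^(1/3) = (16·1360/(π·4.60×10^7))^(1/3) = 0.05320 m.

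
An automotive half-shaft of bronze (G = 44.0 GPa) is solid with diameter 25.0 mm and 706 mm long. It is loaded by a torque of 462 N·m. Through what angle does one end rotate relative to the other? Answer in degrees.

11.1°

J = πd⁴/32 = π(0.0250)⁴/32 = 3.835×10^-8 m⁴.
θ = T·L/(G·J) = 462.0 × 0.706 / (44.0×10⁹ × 3.835×10^-8) = 0.1933 rad.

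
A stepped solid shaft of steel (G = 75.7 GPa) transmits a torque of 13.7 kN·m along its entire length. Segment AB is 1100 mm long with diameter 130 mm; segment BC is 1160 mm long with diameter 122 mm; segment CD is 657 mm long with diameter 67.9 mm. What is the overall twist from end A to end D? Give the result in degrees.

J_AB = π(0.130)⁴/32 = 2.80×10^-5 m⁴; J_BC = π(0.122)⁴/32 = 2.17×10^-5 m⁴; J_CD = π(0.0679)⁴/32 = 2.09×10^-6 m⁴.
θ = (T/G)·Σ L_i/J_i = (13700/75.7×10⁹)·(1.10/2.80×10^-5 + 1.16/2.17×10^-5 + 0.657/2.09×10^-6) = 0.07373 rad.

4.22°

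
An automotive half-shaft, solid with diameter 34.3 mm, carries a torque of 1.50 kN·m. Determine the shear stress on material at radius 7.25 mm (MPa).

J = πd⁴/32 = π(0.0343)⁴/32 = 1.359×10^-7 m⁴.
Shear stress varies linearly with radius: τ = T·r/J = 1500 × 0.00725 / 1.359×10^-7 = 8.003×10^7 Pa.

80.0 MPa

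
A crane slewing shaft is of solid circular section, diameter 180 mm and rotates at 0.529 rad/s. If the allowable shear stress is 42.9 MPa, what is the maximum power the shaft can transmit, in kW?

26.0 kW

J = πd⁴/32 = π(0.180)⁴/32 = 1.031×10^-4 m⁴.
T_max = τ_allow·J/r = 4.29×10^7 × 1.031×10^-4 / 0.0900 = 49130 N·m.
ω = 0.529 rad/s, so P_max = T_max·ω = 2.599×10^4 W.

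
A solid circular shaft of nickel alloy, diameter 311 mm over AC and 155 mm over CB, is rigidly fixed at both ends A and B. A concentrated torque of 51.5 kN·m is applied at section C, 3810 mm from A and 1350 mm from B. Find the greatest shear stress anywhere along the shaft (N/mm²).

10.4 N/mm²

Compatibility: T_A·a/J_AC = T_B·b/J_CB with T_A + T_B = T₀.
J_AC = 9.18×10^-4 m⁴, J_CB = 5.67×10^-5 m⁴, so T_A = T₀·(J_AC/a)/((J_AC/a)+(J_CB/b)) = 43860 N·m, T_B = 7638 N·m.
τ in each portion: τ_AC = 7.43×10^6 Pa, τ_CB = 1.04×10^7 Pa; maximum is in CB.
τ_max = T_CB·r/J = 7638·0.0775/5.67×10^-5 = 1.045×10^7 Pa.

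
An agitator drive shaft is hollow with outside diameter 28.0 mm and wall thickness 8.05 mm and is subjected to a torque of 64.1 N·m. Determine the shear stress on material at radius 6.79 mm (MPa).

7.46 MPa

J = π(d_o⁴ − d_i⁴)/32 = π(0.0280⁴ − 0.0119⁴)/32 = 5.837×10^-8 m⁴.
Shear stress varies linearly with radius: τ = T·r/J = 64.10 × 0.00679 / 5.837×10^-8 = 7.456×10^6 Pa.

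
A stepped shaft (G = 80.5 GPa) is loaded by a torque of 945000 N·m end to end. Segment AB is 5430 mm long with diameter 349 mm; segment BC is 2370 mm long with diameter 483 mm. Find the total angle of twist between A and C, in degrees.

J_AB = π(0.349)⁴/32 = 1.46×10^-3 m⁴; J_BC = π(0.483)⁴/32 = 5.34×10^-3 m⁴.
θ = (T/G)·Σ L_i/J_i = (945000/80.5×10⁹)·(5.43/1.46×10^-3 + 2.37/5.34×10^-3) = 0.04897 rad.

2.81°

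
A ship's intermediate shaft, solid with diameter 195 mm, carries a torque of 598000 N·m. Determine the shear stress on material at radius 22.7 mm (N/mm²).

J = πd⁴/32 = π(0.195)⁴/32 = 1.420×10^-4 m⁴.
Shear stress varies linearly with radius: τ = T·r/J = 598000 × 0.0227 / 1.420×10^-4 = 9.563×10^7 Pa.

95.6 N/mm²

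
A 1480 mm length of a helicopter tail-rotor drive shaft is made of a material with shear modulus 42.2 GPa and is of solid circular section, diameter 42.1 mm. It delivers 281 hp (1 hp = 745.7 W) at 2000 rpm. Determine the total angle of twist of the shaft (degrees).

6.52°

ω = 2π·2000/60 = 209.4 rad/s, so T = P/ω = 281×745.7 / 209.4 = 1000 N·m.
J = πd⁴/32 = π(0.0421)⁴/32 = 3.084×10^-7 m⁴.
θ = T·L/(G·J) = 1000 × 1.48 / (42.2×10⁹ × 3.084×10^-7) = 0.1138 rad.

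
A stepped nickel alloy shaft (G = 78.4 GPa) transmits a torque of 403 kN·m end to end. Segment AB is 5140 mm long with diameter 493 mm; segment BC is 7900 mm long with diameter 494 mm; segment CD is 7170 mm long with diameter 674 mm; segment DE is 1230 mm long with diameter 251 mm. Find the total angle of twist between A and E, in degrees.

J_AB = π(0.493)⁴/32 = 5.80×10^-3 m⁴; J_BC = π(0.494)⁴/32 = 5.85×10^-3 m⁴; J_CD = π(0.674)⁴/32 = 0.0203 m⁴; J_DE = π(0.251)⁴/32 = 3.90×10^-4 m⁴.
θ = (T/G)·Σ L_i/J_i = (403000/78.4×10⁹)·(5.14/5.80×10^-3 + 7.90/5.85×10^-3 + 7.17/0.0203 + 1.23/3.90×10^-4) = 0.02955 rad.

1.69°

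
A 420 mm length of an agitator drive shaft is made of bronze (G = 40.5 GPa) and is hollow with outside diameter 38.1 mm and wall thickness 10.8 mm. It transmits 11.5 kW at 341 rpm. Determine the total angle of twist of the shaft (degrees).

ω = 2π·341/60 = 35.71 rad/s, so T = P/ω = 11.5×10³ / 35.71 = 322.0 N·m.
J = π(d_o⁴ − d_i⁴)/32 = π(0.0381⁴ − 0.0165⁴)/32 = 1.996×10^-7 m⁴.
θ = T·L/(G·J) = 322.0 × 0.420 / (40.5×10⁹ × 1.996×10^-7) = 0.01673 rad.

0.959°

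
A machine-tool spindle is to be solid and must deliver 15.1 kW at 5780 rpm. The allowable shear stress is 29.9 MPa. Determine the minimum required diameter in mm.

16.2 mm

ω = 2π·5780/60 = 605.3 rad/s, so T = P/ω = 15.1×10³ / 605.3 = 24.95 N·m.
For a solid shaft τ_max = 16T/(πd³), so d = (16T/(π τ_allow))^(1/3) = (16·24.95/(π·2.99×10^7))^(1/3) = 0.01620 m.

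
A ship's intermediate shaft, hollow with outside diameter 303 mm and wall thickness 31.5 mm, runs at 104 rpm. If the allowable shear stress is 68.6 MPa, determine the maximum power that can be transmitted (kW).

J = π(d_o⁴ − d_i⁴)/32 = π(0.303⁴ − 0.240⁴)/32 = 5.018×10^-4 m⁴.
T_max = τ_allow·J/r = 6.86×10^7 × 5.018×10^-4 / 0.151 = 227200 N·m.
ω = 2π·104/60 = 10.89 rad/s, so P_max = T_max·ω = 2.475×10^6 W.

2470 kW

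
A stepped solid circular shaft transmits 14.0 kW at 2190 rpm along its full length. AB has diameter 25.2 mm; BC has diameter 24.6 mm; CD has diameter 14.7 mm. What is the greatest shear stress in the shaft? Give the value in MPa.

ω = 2π·2190/60 = 229.3 rad/s, so T = P/ω = 14.0×10³ / 229.3 = 61.05 N·m.
Under the same torque, τ_max = 16T/(πd³) is largest where d is smallest — segment CD (d = 14.7 mm).
τ_max = 16·61.05/(π·(0.0147)³) = 9.788×10^7 Pa.

97.9 MPa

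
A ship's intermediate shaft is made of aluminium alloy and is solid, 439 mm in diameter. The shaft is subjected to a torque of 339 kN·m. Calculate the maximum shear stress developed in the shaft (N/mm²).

20.4 N/mm²

J = πd⁴/32 = π(0.439)⁴/32 = 3.646×10^-3 m⁴.
τ_max = T·r/J = 339000 × 0.220 / 3.646×10^-3 = 2.041×10^7 Pa.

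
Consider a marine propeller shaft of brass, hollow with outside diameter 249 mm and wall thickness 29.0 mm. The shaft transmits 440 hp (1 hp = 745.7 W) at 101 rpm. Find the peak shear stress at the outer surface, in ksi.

2.27 ksi

ω = 2π·101/60 = 10.58 rad/s, so T = P/ω = 440×745.7 / 10.58 = 31020 N·m.
J = π(d_o⁴ − d_i⁴)/32 = π(0.249⁴ − 0.191⁴)/32 = 2.467×10^-4 m⁴.
τ_max = T·r/J = 31020 × 0.124 / 2.467×10^-4 = 1.565×10^7 Pa.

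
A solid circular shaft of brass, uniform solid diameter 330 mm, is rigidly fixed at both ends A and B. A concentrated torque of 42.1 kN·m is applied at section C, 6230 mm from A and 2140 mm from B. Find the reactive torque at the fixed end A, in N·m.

With uniform GJ and both ends fixed, compatibility θ_AC = θ_CB gives T_A·a = T_B·b, together with T_A + T_B = T₀.
T_A = T₀·b/(a+b) = 42100·2140/8370 = 10760 N·m; T_B = 31340 N·m.

10800 N·m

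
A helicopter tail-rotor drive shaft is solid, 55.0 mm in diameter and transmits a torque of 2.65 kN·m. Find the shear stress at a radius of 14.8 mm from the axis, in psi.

J = πd⁴/32 = π(0.0550)⁴/32 = 8.984×10^-7 m⁴.
Shear stress varies linearly with radius: τ = T·r/J = 2650 × 0.0148 / 8.984×10^-7 = 4.366×10^7 Pa.

6330 psi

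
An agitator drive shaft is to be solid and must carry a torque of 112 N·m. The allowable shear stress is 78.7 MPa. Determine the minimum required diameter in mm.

19.4 mm

For a solid shaft τ_max = 16T/(πd³), so d = (16T/(π τ_allow))^(1/3) = (16·112.0/(π·7.87×10^7))^(1/3) = 0.01935 m.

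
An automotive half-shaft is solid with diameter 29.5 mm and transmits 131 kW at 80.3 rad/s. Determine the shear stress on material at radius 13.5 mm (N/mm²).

ω = 80.3 rad/s, so T = P/ω = 131×10³ / 80.30 = 1631 N·m.
J = πd⁴/32 = π(0.0295)⁴/32 = 7.435×10^-8 m⁴.
Shear stress varies linearly with radius: τ = T·r/J = 1631 × 0.0135 / 7.435×10^-8 = 2.962×10^8 Pa.

296 N/mm²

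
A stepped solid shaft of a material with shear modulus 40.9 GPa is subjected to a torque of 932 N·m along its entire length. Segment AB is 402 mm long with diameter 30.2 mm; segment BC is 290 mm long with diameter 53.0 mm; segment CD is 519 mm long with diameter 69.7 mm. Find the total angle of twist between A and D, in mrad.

126 mrad

J_AB = π(0.0302)⁴/32 = 8.17×10^-8 m⁴; J_BC = π(0.0530)⁴/32 = 7.75×10^-7 m⁴; J_CD = π(0.0697)⁴/32 = 2.32×10^-6 m⁴.
θ = (T/G)·Σ L_i/J_i = (932.0/40.9×10⁹)·(0.402/8.17×10^-8 + 0.290/7.75×10^-7 + 0.519/2.32×10^-6) = 0.1258 rad.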